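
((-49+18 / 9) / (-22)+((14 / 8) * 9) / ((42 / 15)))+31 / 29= 22535 / 2552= 8.83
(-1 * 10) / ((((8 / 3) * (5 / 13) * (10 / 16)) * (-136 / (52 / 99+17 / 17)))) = 1963 / 11220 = 0.17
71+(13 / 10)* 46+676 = 4034 / 5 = 806.80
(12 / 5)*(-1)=-12 / 5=-2.40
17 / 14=1.21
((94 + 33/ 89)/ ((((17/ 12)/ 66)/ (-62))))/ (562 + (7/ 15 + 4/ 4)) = -1546591860/ 3196969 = -483.77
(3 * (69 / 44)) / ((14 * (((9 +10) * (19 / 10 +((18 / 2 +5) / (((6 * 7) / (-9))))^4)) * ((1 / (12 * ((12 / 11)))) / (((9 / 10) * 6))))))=201204 / 13341097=0.02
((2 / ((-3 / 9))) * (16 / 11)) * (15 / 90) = -16 / 11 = -1.45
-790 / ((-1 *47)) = 790 / 47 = 16.81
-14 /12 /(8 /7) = -49 /48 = -1.02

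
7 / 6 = 1.17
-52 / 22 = -26 / 11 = -2.36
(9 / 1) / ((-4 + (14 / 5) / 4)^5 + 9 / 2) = -100000 / 4298377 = -0.02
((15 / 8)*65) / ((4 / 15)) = 14625 / 32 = 457.03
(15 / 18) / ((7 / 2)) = 5 / 21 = 0.24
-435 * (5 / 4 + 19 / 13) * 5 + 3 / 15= -1533323 / 260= -5897.40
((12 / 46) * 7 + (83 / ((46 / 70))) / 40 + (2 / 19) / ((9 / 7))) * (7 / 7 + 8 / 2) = 796915 / 31464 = 25.33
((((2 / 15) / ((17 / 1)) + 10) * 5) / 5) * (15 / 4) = 638 / 17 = 37.53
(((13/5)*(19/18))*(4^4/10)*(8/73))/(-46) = -63232/377775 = -0.17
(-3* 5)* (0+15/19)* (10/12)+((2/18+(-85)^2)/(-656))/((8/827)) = -12568409/10944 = -1148.43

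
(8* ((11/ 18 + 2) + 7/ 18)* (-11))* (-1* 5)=1320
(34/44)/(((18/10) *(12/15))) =425/792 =0.54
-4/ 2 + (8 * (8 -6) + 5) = 19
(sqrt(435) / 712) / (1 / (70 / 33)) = 35 * sqrt(435) / 11748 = 0.06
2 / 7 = 0.29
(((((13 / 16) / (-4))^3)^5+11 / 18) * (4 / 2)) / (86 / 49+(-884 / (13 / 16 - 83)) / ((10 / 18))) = 2193583326713803309624607201041325 / 37897421139074856971907435312709632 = 0.06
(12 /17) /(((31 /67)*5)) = 804 /2635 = 0.31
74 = 74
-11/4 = -2.75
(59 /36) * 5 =8.19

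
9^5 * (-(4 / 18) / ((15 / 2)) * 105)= -183708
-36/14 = -18/7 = -2.57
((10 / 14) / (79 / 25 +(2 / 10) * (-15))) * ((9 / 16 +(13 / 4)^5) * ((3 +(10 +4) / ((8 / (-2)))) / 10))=-9296725 / 114688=-81.06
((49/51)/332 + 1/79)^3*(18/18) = 0.00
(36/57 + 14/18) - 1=70/171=0.41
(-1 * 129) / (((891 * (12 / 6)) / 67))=-2881 / 594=-4.85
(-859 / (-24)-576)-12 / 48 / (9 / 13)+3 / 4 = -539.82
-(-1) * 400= 400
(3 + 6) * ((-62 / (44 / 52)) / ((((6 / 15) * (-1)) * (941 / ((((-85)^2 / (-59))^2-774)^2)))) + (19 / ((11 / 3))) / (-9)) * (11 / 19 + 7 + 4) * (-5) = -4444665028275521677800 / 216646297319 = -20515767328.03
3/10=0.30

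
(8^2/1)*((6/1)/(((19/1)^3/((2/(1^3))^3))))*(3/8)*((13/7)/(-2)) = -7488/48013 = -0.16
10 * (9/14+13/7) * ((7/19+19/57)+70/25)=4990/57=87.54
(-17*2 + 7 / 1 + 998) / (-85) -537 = -46616 / 85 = -548.42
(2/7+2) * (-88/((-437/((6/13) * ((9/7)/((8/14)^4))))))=14553/5681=2.56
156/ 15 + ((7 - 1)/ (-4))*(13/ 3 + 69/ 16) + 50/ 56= -1877/ 1120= -1.68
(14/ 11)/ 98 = 1/ 77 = 0.01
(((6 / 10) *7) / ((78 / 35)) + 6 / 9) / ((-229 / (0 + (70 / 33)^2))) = -487550 / 9725859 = -0.05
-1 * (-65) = 65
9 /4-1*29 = -107 /4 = -26.75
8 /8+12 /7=2.71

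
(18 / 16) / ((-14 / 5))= -45 / 112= -0.40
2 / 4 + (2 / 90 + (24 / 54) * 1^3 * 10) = 149 / 30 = 4.97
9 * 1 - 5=4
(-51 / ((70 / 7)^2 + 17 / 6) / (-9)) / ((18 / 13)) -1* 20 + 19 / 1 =-5332 / 5553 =-0.96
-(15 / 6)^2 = -25 / 4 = -6.25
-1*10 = -10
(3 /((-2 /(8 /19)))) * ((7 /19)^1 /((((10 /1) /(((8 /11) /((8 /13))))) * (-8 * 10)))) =273 /794200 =0.00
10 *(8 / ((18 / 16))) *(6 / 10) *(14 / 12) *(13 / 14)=416 / 9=46.22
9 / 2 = 4.50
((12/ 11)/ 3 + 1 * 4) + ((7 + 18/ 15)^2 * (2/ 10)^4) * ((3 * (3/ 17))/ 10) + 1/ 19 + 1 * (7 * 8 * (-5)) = -152988869289/ 555156250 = -275.58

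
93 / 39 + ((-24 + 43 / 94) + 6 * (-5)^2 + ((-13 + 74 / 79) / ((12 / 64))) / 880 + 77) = 3277646299 / 15928770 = 205.77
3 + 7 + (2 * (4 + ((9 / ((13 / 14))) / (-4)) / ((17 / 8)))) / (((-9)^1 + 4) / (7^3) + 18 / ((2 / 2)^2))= 14067042 / 1363349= 10.32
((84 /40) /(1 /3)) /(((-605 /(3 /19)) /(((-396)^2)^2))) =-19205569152 /475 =-40432777.16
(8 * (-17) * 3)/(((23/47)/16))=-306816/23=-13339.83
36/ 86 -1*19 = -799/ 43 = -18.58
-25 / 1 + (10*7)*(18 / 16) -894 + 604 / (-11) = -39387 / 44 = -895.16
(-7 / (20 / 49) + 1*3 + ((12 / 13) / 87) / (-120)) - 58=-326407 / 4524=-72.15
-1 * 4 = -4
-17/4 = -4.25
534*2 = 1068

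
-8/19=-0.42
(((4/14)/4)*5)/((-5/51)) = -51/14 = -3.64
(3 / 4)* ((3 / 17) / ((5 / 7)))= 63 / 340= 0.19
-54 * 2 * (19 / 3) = -684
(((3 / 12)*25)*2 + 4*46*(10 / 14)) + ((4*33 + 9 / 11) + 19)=45545 / 154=295.75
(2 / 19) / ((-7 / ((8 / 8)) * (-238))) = 1 / 15827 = 0.00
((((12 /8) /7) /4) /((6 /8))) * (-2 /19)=-1 /133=-0.01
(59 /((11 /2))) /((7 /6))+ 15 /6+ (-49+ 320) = 43535 /154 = 282.69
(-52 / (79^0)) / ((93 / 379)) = -19708 / 93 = -211.91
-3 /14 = -0.21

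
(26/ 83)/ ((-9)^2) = 26/ 6723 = 0.00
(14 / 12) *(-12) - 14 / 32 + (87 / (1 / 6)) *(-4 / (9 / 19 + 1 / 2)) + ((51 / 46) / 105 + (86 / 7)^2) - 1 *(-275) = -5780884481 / 3335920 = -1732.92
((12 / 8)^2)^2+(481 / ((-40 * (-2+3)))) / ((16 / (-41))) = 22961 / 640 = 35.88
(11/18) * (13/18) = 143/324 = 0.44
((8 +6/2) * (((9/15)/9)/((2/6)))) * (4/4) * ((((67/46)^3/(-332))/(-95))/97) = 3308393/1488939058400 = 0.00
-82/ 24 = -41/ 12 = -3.42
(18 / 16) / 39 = 3 / 104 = 0.03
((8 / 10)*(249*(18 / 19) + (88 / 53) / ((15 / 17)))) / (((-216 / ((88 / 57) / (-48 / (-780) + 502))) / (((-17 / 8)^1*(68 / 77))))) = 13493693798 / 2655202834305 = 0.01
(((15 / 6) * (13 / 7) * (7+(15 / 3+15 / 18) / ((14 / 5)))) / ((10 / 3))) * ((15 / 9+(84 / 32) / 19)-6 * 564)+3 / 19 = -2185404113 / 51072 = -42790.65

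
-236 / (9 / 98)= -23128 / 9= -2569.78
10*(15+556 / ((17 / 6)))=35910 / 17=2112.35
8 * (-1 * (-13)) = 104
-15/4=-3.75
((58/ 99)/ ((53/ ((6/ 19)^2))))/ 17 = 232/ 3577871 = 0.00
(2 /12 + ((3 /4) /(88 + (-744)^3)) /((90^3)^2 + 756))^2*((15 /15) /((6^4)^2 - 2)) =2365497615665659291321302720952497683329 /143032424840591783943481892757267773392562651136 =0.00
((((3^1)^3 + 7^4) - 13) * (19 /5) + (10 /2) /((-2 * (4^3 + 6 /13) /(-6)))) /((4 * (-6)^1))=-2563507 /6704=-382.38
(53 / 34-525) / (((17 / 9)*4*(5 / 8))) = -160173 / 1445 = -110.85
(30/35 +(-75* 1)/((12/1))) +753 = 747.61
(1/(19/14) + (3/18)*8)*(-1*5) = -590/57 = -10.35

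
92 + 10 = 102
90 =90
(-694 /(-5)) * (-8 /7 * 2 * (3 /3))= -11104 /35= -317.26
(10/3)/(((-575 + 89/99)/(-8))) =660/14209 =0.05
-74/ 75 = -0.99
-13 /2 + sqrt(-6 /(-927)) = -13 /2 + sqrt(618) /309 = -6.42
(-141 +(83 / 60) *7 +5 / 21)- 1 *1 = -18491 / 140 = -132.08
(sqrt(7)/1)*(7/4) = 7*sqrt(7)/4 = 4.63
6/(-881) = -6/881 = -0.01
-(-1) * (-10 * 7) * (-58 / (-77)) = -580 / 11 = -52.73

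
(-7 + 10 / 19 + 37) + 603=12037 / 19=633.53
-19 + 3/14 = -263/14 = -18.79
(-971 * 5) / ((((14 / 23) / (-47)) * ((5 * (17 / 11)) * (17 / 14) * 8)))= 11546161 / 2312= 4994.01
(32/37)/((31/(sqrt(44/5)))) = 64 * sqrt(55)/5735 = 0.08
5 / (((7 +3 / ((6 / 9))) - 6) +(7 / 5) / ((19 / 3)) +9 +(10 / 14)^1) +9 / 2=4.82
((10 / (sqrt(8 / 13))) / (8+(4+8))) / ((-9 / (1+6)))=-7 * sqrt(26) / 72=-0.50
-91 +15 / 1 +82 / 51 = -3794 / 51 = -74.39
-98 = -98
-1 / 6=-0.17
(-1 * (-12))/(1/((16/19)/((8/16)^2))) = 40.42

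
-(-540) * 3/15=108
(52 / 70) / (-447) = -26 / 15645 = -0.00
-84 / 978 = -14 / 163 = -0.09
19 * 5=95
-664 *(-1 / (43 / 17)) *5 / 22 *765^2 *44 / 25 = 2642407920 / 43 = 61451346.98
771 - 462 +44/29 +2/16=72069/232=310.64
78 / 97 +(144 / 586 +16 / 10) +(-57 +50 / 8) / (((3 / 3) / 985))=-28413099043 / 568420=-49986.10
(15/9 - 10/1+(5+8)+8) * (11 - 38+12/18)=-3002/9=-333.56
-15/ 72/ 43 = -5/ 1032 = -0.00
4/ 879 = 0.00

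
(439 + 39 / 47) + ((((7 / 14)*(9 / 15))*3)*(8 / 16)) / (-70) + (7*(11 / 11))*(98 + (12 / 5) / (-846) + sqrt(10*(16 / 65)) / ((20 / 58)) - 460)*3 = -7066.69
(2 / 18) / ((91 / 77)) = 11 / 117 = 0.09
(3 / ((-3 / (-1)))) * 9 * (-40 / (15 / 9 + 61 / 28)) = -93.62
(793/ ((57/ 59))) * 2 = 93574/ 57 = 1641.65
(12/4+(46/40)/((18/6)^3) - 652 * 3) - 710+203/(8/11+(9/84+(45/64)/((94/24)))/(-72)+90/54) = -2578.02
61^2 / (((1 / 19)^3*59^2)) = 25522339 / 3481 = 7331.90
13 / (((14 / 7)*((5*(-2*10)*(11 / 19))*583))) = -247 / 1282600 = -0.00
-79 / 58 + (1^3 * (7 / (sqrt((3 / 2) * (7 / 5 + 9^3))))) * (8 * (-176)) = -448 * sqrt(27390) / 249 - 79 / 58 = -299.13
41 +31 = 72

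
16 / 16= 1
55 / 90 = 11 / 18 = 0.61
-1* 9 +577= 568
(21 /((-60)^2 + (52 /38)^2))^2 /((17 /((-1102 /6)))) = -10555610037 /28742200494992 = -0.00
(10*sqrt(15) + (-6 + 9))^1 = 3 + 10*sqrt(15) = 41.73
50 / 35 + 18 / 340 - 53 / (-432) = 412343 / 257040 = 1.60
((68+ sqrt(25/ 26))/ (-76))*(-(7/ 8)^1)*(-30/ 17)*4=-105/ 19- 525*sqrt(26)/ 33592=-5.61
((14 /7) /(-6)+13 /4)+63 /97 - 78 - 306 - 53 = -504517 /1164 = -433.43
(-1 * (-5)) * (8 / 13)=40 / 13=3.08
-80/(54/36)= -160/3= -53.33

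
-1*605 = -605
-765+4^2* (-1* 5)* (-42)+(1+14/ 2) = 2603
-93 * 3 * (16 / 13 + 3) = -15345 / 13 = -1180.38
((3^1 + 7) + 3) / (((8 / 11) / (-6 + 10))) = 143 / 2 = 71.50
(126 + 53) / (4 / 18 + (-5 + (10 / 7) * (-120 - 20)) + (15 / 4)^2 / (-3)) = -25776 / 30163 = -0.85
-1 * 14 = -14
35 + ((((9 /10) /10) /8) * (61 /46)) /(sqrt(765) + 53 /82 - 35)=199749518683 /5707330400 - 307623 * sqrt(85) /2853665200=35.00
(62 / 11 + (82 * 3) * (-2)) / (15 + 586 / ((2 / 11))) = -0.15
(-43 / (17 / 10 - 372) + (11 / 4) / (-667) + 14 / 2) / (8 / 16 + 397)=203663 / 11383022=0.02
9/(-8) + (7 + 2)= 63/8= 7.88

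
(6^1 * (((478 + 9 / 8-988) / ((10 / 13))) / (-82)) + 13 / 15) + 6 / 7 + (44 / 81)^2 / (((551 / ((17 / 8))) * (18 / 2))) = 7489556418629 / 149405307408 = 50.13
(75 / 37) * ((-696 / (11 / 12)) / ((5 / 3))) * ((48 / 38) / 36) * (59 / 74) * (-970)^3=6746040732960000 / 286121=23577579880.40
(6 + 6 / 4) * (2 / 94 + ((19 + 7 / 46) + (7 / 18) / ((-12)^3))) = 3223347445 / 22415616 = 143.80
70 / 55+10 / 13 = 292 / 143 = 2.04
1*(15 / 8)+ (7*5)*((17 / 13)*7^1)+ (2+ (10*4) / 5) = 332.26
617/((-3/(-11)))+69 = 6994/3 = 2331.33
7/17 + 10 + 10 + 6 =449/17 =26.41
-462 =-462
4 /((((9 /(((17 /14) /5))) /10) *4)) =17 /63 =0.27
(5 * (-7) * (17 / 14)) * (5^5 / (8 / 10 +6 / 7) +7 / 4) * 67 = -1246937335 / 232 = -5374729.89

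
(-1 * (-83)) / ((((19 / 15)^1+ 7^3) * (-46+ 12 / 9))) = -3735 / 691976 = -0.01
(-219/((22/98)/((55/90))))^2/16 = 22213.42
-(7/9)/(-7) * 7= 7/9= 0.78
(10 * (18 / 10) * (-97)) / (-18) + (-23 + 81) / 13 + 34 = 1761 / 13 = 135.46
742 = 742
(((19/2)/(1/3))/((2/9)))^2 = 263169/16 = 16448.06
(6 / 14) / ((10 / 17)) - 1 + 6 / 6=51 / 70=0.73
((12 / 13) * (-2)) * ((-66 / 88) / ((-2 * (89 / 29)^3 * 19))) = -219501 / 174127343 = -0.00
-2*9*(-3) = 54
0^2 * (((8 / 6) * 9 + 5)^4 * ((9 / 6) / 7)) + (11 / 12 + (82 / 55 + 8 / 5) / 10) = 809 / 660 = 1.23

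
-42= -42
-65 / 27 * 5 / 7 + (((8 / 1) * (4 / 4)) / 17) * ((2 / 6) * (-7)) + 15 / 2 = 30089 / 6426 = 4.68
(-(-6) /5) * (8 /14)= 24 /35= 0.69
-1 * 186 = -186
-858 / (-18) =143 / 3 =47.67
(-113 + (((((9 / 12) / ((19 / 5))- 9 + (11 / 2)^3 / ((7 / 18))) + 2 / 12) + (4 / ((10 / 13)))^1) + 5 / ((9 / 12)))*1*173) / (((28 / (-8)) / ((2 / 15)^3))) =-50.43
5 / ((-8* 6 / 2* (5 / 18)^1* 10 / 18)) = -27 / 20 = -1.35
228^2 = 51984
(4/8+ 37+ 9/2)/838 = 21/419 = 0.05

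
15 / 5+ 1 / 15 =46 / 15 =3.07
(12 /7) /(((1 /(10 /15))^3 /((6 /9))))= 64 /189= 0.34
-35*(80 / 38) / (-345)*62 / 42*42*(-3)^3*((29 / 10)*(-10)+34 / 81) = 40188400 / 3933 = 10218.26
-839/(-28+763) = -839/735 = -1.14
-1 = -1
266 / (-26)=-133 / 13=-10.23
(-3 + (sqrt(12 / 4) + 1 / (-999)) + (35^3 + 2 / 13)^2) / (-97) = -310358450502209 / 16376607 - sqrt(3) / 97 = -18951328.00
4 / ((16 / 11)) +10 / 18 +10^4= 360119 / 36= 10003.31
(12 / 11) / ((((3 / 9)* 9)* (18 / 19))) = 38 / 99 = 0.38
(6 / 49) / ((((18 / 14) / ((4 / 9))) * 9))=0.00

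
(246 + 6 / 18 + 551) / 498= 1.60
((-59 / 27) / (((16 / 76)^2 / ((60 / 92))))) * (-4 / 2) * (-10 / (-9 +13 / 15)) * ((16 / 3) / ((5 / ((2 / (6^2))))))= 532475 / 113643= 4.69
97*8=776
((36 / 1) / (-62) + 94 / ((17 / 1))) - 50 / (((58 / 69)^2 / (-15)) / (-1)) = -936505969 / 886414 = -1056.51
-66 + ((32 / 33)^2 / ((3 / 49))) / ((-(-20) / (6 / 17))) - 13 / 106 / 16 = -65.74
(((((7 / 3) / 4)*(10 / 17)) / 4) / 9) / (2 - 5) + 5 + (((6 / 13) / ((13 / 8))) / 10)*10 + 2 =13554781 / 1861704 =7.28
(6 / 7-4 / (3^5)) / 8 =715 / 6804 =0.11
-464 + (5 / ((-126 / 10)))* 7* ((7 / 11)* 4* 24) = -20912 / 33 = -633.70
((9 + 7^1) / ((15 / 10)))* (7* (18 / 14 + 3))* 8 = 2560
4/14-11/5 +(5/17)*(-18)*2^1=-7439/595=-12.50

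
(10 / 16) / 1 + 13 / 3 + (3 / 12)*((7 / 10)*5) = 35 / 6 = 5.83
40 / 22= 20 / 11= 1.82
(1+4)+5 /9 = 50 /9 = 5.56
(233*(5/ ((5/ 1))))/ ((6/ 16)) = 1864/ 3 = 621.33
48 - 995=-947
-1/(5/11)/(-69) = 11/345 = 0.03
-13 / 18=-0.72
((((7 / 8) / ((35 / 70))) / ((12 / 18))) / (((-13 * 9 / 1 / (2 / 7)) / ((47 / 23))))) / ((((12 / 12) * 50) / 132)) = -517 / 14950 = -0.03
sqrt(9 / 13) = 3 * sqrt(13) / 13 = 0.83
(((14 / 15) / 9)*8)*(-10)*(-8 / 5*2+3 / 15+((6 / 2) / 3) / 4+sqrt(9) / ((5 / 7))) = -1624 / 135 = -12.03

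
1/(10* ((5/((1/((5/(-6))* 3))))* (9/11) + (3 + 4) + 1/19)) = -209/6635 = -0.03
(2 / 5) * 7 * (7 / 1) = 98 / 5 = 19.60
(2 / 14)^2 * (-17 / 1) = -17 / 49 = -0.35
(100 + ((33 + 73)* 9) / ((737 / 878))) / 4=227828 / 737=309.13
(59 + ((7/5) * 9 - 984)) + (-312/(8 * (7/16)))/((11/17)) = -404314/385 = -1050.17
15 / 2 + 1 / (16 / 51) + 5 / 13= 11.07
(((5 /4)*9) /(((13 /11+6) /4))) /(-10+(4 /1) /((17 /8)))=-2805 /3634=-0.77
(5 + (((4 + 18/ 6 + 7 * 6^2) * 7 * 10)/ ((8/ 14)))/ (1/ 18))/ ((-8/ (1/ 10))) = -28555/ 4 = -7138.75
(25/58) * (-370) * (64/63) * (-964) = 285344000/1827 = 156181.72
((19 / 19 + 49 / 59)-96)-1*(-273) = 10551 / 59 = 178.83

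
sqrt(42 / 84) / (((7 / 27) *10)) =27 *sqrt(2) / 140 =0.27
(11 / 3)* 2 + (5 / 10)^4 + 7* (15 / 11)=8945 / 528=16.94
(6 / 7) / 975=2 / 2275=0.00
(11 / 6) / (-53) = -11 / 318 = -0.03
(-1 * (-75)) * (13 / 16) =60.94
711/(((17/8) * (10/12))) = 401.51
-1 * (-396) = 396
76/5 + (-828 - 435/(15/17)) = -6529/5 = -1305.80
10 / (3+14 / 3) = 30 / 23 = 1.30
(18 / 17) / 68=9 / 578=0.02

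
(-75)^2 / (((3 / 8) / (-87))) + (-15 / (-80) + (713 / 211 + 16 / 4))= -4405654455 / 3376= -1304992.43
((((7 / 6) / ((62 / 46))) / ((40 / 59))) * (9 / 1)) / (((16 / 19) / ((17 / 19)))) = 12.21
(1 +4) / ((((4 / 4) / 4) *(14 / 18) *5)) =36 / 7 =5.14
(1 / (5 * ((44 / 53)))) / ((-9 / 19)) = -1007 / 1980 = -0.51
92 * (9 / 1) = 828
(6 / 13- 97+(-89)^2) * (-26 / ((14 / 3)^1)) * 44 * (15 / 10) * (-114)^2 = -261741571344 / 7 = -37391653049.14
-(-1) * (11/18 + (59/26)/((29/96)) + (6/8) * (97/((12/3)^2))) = 2751299/217152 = 12.67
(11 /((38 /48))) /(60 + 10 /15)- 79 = -78.77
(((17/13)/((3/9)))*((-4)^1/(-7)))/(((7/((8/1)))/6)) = 9792/637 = 15.37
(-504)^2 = 254016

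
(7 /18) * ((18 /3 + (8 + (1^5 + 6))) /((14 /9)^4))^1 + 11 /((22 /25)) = 21787 /1568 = 13.89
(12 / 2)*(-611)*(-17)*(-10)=-623220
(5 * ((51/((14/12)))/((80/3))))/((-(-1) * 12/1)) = 153/224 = 0.68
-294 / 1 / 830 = -147 / 415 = -0.35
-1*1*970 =-970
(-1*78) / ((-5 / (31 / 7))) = 2418 / 35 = 69.09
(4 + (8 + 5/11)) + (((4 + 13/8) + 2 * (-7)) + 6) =887/88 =10.08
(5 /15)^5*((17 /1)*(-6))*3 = -34 /27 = -1.26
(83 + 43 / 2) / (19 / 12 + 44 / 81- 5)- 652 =-33730 / 49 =-688.37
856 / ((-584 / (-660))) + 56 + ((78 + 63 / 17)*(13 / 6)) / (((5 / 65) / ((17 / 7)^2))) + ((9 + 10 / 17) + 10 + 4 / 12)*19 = 14975.37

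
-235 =-235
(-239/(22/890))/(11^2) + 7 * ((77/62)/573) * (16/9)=-16996915513/212782977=-79.88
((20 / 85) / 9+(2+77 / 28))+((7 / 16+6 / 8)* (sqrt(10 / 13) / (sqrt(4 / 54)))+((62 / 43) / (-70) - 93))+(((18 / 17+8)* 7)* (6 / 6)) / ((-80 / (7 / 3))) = -165963893 / 1842120+57* sqrt(195) / 208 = -86.27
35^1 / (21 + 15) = 35 / 36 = 0.97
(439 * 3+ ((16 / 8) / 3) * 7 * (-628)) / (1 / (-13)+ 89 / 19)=-1195727 / 3414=-350.24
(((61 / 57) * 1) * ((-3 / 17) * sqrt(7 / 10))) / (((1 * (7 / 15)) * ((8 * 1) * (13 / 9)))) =-0.03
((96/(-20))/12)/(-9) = 2/45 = 0.04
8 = 8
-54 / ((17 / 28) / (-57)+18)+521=14872247 / 28711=518.00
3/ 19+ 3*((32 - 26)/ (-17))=-291/ 323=-0.90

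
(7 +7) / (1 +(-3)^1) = -7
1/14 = 0.07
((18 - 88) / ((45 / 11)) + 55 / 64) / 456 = -9361 / 262656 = -0.04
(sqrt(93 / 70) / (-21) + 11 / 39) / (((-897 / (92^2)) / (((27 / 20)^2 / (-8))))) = 20493 / 33800 - 1863 * sqrt(6510) / 1274000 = 0.49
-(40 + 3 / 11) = -443 / 11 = -40.27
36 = 36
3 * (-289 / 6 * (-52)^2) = -390728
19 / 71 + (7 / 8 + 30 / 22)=15659 / 6248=2.51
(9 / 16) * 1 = 9 / 16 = 0.56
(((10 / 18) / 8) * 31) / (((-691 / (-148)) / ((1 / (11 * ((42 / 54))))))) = 5735 / 106414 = 0.05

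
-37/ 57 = -0.65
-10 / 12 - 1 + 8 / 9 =-17 / 18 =-0.94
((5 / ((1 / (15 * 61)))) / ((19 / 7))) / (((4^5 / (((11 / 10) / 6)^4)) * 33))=568337 / 10085990400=0.00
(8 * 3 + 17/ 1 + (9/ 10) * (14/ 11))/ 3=2318/ 165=14.05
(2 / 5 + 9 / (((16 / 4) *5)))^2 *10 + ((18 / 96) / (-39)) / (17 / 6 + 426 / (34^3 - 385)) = 415789453 / 57562180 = 7.22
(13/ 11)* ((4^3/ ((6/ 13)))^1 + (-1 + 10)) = 5759/ 33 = 174.52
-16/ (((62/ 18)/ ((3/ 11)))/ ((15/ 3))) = -2160/ 341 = -6.33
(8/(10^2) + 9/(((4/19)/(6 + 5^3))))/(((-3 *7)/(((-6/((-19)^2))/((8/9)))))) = 5040297/1010800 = 4.99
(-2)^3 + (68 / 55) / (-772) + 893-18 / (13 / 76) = 107604034 / 137995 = 779.77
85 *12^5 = 21150720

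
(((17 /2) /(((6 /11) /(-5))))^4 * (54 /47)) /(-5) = -152853870125 /18048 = -8469296.88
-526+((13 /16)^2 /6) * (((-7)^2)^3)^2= 2339176729033 /1536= 1522901516.30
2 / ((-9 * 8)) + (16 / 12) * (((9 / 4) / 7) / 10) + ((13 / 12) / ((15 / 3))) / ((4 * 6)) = 27 / 1120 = 0.02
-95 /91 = -1.04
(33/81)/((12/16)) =44/81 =0.54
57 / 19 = 3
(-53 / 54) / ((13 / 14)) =-371 / 351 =-1.06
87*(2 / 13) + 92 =105.38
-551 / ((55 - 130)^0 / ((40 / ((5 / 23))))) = -101384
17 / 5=3.40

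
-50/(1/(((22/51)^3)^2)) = -5668995200/17596287801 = -0.32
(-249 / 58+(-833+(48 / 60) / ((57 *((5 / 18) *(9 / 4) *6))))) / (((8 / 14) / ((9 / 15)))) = -1453241279 / 1653000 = -879.15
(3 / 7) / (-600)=-1 / 1400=-0.00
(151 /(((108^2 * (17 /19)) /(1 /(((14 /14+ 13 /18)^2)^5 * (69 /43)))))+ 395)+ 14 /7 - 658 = -83643873726719608227 /320474660209493191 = -261.00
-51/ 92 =-0.55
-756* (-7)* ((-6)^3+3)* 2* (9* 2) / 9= -4508784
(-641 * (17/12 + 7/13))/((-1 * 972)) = 195505/151632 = 1.29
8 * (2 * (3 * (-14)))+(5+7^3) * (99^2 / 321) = 1065012 / 107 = 9953.38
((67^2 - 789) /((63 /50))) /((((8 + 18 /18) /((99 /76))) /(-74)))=-31451.55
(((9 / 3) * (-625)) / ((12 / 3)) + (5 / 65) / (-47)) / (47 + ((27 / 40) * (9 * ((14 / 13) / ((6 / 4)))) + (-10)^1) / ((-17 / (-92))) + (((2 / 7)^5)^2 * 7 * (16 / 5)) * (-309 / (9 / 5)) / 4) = -11788716920619765 / 414520972504396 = -28.44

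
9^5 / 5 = 59049 / 5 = 11809.80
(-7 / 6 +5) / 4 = 23 / 24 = 0.96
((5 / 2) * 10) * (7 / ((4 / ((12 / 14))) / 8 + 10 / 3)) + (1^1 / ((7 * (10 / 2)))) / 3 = 220547 / 4935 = 44.69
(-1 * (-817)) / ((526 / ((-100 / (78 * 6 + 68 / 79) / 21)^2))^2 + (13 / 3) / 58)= 3460666009248750 / 110144253767879751045327229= 0.00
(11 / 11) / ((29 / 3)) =3 / 29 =0.10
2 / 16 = 1 / 8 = 0.12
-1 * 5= -5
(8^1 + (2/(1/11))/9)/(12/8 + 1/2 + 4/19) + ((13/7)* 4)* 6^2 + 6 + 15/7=7568/27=280.30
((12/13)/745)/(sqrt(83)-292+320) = 336/6789185-12 *sqrt(83)/6789185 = 0.00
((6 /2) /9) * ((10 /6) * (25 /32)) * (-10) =-625 /144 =-4.34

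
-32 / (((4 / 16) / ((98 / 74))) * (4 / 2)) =-3136 / 37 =-84.76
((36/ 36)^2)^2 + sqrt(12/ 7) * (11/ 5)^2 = 1 + 242 * sqrt(21)/ 175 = 7.34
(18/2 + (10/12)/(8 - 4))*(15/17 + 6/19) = 1677/152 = 11.03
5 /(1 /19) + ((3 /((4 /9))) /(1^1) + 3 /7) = 2861 /28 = 102.18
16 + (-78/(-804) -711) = -694.90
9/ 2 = 4.50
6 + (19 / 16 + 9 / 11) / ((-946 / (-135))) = 1046631 / 166496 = 6.29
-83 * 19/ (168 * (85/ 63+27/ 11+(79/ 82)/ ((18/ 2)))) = -2133681/ 888940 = -2.40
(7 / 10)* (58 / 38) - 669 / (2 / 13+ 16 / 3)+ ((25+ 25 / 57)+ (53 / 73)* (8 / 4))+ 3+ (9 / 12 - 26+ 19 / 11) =-11213722057 / 97949940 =-114.48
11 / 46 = 0.24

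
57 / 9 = 19 / 3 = 6.33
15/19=0.79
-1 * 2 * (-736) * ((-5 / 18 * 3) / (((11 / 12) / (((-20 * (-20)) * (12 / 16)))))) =-4416000 / 11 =-401454.55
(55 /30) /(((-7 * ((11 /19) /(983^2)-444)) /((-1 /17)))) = -201954401 /5820252391002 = -0.00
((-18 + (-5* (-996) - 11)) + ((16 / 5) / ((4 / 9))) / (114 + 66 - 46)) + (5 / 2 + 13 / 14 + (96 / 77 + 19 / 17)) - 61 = 4895.85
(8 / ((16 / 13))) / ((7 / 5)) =4.64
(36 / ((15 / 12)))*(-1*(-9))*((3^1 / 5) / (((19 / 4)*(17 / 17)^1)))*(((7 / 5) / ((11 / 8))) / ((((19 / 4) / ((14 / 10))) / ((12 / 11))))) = 292626432 / 27300625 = 10.72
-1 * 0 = 0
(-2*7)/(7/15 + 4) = -210/67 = -3.13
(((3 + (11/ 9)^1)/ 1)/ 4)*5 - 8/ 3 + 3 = 101/ 18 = 5.61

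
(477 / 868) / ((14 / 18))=0.71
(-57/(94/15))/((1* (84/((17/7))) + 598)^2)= -13005/572155816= -0.00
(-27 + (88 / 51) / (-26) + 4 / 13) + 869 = 842.24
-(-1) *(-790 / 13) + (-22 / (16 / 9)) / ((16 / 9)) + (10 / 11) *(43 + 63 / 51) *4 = 28977659 / 311168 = 93.13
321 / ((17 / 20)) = 6420 / 17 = 377.65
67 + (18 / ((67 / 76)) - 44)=43.42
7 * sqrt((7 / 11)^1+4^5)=119 * sqrt(429) / 11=224.07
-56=-56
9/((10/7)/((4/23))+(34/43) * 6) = 5418/7801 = 0.69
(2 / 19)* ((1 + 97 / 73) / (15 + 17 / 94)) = 31960 / 1979249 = 0.02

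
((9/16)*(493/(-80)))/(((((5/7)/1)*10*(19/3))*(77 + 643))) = -0.00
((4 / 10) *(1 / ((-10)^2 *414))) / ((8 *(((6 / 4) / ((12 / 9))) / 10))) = 1 / 93150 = 0.00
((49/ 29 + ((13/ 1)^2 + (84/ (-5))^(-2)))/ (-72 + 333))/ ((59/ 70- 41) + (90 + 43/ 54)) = 174639625/ 13522391904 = 0.01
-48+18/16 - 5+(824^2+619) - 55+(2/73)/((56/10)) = 2777747475/4088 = 679488.13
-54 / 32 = -27 / 16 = -1.69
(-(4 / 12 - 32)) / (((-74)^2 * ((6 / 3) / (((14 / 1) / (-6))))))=-665 / 98568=-0.01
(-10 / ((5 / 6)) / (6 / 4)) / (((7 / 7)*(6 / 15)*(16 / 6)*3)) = -2.50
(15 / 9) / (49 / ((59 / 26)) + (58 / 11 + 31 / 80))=259600 / 4244997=0.06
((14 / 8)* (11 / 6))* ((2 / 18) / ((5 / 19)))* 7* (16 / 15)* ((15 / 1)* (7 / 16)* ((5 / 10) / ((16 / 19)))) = 1362053 / 34560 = 39.41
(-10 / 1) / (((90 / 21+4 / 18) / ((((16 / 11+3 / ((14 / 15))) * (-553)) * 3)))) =53676945 / 3124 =17182.12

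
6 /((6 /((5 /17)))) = 5 /17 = 0.29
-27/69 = -9/23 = -0.39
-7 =-7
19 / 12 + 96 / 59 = 2273 / 708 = 3.21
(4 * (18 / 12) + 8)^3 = 2744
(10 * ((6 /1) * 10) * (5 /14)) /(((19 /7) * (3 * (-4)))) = -125 /19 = -6.58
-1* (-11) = 11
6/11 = 0.55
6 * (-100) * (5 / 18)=-500 / 3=-166.67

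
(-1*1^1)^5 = -1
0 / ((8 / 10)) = 0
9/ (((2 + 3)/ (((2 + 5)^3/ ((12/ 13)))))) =13377/ 20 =668.85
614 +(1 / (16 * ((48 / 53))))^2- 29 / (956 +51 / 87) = 3348679579687 / 5454102528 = 613.97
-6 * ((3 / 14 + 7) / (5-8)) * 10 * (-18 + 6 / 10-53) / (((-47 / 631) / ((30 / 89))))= 1345998720 / 29281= 45968.33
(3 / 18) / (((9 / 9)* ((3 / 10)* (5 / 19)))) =19 / 9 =2.11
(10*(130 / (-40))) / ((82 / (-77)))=5005 / 164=30.52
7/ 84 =0.08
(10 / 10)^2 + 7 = 8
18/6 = 3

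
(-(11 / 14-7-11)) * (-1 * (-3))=723 / 14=51.64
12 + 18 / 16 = 105 / 8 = 13.12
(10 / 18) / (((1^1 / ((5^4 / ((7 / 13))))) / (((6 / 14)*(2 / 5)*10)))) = 1105.44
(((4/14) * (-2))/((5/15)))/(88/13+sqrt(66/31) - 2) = -149916/378035+1014 * sqrt(2046)/378035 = -0.28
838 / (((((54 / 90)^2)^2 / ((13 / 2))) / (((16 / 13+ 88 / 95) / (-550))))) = -164.84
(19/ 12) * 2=19/ 6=3.17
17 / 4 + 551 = 2221 / 4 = 555.25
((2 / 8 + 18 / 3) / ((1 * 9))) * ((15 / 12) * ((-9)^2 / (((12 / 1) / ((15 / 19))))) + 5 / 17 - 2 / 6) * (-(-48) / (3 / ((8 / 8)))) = 2566675 / 34884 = 73.58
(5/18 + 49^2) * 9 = 43223/2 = 21611.50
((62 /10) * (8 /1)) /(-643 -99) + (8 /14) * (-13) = -13904 /1855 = -7.50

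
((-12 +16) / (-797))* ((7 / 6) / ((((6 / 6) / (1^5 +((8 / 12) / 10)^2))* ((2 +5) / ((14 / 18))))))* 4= -12656 / 4841775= -0.00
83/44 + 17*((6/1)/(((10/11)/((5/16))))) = 6503/176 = 36.95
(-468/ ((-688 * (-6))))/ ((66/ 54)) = -0.09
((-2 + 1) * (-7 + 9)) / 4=-1 / 2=-0.50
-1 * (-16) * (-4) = -64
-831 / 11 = -75.55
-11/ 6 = -1.83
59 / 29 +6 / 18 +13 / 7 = 2573 / 609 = 4.22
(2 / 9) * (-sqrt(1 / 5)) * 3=-2 * sqrt(5) / 15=-0.30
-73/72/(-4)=73/288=0.25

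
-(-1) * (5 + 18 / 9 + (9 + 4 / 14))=114 / 7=16.29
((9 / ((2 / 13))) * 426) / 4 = 24921 / 4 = 6230.25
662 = 662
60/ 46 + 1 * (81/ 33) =951/ 253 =3.76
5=5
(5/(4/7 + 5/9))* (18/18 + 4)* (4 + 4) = 12600/71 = 177.46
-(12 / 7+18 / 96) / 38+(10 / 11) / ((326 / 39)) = 448011 / 7631008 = 0.06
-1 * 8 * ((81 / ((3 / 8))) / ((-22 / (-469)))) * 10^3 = -405216000 / 11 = -36837818.18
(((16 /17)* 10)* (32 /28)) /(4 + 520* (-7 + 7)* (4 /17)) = 320 /119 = 2.69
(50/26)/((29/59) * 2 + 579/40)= 59000/474253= 0.12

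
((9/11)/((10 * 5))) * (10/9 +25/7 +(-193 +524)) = 10574/1925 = 5.49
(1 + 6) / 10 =7 / 10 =0.70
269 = 269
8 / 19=0.42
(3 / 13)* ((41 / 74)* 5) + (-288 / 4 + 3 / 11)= -752253 / 10582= -71.09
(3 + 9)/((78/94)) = 188/13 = 14.46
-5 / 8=-0.62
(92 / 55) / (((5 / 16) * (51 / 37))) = 54464 / 14025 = 3.88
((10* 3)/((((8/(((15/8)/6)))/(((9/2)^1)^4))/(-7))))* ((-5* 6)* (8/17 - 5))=-3978426375/8704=-457080.24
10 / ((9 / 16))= 160 / 9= 17.78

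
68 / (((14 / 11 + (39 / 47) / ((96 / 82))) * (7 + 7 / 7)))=70312 / 16391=4.29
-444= -444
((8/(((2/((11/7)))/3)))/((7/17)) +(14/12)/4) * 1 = 46.09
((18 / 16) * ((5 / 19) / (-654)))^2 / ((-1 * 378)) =-25 / 46115768832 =-0.00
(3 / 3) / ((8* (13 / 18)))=9 / 52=0.17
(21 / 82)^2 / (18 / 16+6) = 294 / 31939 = 0.01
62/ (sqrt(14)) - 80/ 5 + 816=31 *sqrt(14)/ 7 + 800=816.57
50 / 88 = 25 / 44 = 0.57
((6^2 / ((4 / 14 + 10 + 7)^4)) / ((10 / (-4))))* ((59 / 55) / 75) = -3399816 / 1473717306875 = -0.00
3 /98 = 0.03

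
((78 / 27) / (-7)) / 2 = -13 / 63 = -0.21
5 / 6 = 0.83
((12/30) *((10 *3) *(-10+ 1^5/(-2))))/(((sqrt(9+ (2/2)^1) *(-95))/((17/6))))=357 *sqrt(10)/950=1.19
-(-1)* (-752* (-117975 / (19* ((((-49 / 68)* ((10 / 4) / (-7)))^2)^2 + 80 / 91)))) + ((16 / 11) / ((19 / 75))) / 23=46583716604212701040 / 8814345344739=5284988.82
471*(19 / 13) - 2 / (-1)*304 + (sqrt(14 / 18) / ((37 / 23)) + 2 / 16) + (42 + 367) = 23*sqrt(7) / 111 + 177373 / 104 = 1706.06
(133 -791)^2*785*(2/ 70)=9710764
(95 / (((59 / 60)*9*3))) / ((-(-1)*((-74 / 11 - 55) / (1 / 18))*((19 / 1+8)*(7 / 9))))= -10450 / 68143761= -0.00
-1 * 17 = -17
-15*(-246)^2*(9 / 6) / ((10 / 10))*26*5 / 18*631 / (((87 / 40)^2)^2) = -1765023104000000 / 6365529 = -277278306.96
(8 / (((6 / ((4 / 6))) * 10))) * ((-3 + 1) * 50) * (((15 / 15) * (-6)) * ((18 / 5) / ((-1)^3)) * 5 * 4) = -3840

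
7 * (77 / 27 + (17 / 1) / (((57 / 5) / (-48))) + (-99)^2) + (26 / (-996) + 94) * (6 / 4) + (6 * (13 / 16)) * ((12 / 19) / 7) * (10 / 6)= 68267.60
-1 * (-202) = 202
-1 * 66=-66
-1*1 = -1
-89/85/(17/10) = -178/289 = -0.62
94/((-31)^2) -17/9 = -15491/8649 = -1.79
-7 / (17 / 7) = -49 / 17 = -2.88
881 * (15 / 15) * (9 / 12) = 2643 / 4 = 660.75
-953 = -953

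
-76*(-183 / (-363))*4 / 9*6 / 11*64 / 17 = -2373632 / 67881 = -34.97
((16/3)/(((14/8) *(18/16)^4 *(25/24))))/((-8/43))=-11272192/1148175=-9.82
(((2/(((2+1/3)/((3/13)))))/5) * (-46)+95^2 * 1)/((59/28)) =16422188/3835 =4282.19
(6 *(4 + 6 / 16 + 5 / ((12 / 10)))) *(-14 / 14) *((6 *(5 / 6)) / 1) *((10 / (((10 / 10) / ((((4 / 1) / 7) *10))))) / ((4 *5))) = -5125 / 7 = -732.14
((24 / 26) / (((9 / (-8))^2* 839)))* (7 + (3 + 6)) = 4096 / 294489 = 0.01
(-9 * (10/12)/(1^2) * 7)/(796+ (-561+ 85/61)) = -183/824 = -0.22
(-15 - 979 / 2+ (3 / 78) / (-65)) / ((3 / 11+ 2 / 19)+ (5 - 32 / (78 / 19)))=267291981 / 1280500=208.74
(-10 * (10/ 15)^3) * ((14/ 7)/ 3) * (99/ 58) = -880/ 261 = -3.37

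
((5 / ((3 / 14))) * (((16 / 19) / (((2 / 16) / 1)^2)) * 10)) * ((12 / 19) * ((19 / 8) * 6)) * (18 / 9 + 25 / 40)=5644800 / 19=297094.74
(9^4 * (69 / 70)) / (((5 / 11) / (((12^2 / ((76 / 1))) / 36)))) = 4979799 / 6650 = 748.84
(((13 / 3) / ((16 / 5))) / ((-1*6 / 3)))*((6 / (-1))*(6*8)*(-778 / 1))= -151710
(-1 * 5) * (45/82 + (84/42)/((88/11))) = -655/164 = -3.99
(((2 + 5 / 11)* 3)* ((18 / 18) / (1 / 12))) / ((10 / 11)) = 486 / 5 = 97.20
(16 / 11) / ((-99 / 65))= -1040 / 1089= -0.96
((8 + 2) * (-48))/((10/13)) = -624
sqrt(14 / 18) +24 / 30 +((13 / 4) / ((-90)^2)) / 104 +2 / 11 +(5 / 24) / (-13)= sqrt(7) / 3 +35797823 / 37065600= 1.85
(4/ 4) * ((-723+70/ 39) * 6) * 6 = -337524/ 13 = -25963.38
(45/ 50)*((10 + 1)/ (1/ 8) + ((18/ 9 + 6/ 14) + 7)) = 3069/ 35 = 87.69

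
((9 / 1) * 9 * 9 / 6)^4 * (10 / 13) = 17433922005 / 104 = 167633865.43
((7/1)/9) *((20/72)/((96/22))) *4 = 385/1944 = 0.20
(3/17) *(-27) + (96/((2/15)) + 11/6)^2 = 318875621/612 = 521038.60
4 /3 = 1.33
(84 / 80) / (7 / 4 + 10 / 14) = 49 / 115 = 0.43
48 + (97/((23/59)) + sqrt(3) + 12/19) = sqrt(3) + 129989/437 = 299.19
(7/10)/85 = 0.01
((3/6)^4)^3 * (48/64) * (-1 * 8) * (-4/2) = 3/1024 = 0.00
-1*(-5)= 5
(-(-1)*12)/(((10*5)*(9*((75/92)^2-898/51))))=-287776/182844925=-0.00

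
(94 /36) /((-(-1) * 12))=47 /216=0.22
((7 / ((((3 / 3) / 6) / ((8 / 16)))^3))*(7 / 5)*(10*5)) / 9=1470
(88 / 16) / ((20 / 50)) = 55 / 4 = 13.75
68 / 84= 17 / 21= 0.81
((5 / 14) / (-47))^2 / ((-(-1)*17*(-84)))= -25 / 618272592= -0.00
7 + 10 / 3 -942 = -2795 / 3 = -931.67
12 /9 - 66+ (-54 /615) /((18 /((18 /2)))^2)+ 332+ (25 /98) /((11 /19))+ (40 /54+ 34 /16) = 270.62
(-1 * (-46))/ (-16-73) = -46/ 89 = -0.52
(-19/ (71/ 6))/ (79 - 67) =-19/ 142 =-0.13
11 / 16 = 0.69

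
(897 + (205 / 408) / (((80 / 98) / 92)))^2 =605531429281 / 665856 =909402.98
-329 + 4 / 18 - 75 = -3634 / 9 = -403.78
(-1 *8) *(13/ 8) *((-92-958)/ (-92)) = -6825/ 46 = -148.37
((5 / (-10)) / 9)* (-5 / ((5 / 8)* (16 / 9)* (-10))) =-1 / 40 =-0.02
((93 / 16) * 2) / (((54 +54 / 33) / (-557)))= -116.38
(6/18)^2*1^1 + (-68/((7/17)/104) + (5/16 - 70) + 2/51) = -295499941/17136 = -17244.39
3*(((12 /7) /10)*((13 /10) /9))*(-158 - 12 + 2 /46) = -50817 /4025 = -12.63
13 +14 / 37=495 / 37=13.38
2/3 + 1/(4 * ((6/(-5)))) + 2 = 59/24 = 2.46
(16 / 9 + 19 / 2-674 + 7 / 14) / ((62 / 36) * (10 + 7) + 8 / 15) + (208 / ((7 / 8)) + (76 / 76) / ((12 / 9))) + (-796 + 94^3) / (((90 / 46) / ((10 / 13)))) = 956467481633 / 2929836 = 326457.69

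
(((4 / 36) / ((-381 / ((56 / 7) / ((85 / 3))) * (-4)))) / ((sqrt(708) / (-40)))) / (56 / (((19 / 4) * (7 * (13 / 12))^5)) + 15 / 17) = -135504122936 * sqrt(177) / 51428588152906143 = -0.00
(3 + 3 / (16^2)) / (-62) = -771 / 15872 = -0.05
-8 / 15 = -0.53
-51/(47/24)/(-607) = 0.04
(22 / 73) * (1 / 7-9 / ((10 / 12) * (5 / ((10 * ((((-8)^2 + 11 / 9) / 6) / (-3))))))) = 181126 / 7665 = 23.63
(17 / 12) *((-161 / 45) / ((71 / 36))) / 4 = -0.64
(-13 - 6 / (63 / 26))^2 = 105625 / 441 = 239.51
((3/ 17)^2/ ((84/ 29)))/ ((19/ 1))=87/ 153748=0.00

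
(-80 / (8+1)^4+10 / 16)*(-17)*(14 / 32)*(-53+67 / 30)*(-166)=-96769502543 / 2519424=-38409.38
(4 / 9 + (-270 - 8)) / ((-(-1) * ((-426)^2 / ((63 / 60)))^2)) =-0.00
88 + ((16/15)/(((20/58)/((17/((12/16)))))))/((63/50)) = 81448/567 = 143.65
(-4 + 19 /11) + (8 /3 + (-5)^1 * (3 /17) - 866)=-486100 /561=-866.49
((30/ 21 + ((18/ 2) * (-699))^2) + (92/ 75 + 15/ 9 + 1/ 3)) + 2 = 20777761019/ 525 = 39576687.66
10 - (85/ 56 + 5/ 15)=1369/ 168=8.15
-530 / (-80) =53 / 8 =6.62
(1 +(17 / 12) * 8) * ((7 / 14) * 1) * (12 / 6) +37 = 148 / 3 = 49.33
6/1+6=12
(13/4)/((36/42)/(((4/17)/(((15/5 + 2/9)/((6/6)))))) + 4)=273/1322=0.21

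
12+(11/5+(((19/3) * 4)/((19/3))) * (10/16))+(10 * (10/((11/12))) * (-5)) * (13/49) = -689987/5390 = -128.01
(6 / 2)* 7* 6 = 126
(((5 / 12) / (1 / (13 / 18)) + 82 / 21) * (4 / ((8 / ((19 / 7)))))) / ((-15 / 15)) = -120821 / 21168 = -5.71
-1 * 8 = -8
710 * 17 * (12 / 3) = 48280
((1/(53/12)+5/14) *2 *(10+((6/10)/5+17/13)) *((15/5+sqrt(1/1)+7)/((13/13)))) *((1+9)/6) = 5896594/24115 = 244.52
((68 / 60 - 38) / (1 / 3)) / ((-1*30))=553 / 150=3.69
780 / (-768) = -65 / 64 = -1.02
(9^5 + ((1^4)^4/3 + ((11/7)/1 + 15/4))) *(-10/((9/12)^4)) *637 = -288904819840/243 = -1188908723.62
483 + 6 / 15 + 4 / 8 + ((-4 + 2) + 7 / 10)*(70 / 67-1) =162087 / 335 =483.84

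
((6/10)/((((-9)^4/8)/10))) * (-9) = -16/243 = -0.07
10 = 10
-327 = -327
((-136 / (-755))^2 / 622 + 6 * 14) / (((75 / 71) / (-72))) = -25374847360992 / 4431944375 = -5725.44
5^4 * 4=2500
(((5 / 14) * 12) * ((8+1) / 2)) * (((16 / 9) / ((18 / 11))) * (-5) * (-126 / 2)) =6600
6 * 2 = 12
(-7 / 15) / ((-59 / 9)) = 0.07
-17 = -17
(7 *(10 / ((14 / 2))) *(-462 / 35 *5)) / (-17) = 660 / 17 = 38.82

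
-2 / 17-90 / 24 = -263 / 68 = -3.87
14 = 14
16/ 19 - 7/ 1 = -117/ 19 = -6.16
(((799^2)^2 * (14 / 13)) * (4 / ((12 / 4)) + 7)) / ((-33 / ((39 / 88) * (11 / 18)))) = -71322271440175 / 2376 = -30017791010.17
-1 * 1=-1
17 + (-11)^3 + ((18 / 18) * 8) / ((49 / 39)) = -64074 / 49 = -1307.63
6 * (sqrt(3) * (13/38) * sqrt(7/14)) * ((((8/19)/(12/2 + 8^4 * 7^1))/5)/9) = 2 * sqrt(6)/5972745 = 0.00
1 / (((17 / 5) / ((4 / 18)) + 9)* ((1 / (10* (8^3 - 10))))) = 50200 / 243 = 206.58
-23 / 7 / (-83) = 23 / 581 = 0.04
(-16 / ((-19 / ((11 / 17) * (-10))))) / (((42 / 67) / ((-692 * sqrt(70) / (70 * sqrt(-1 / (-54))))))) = 8160064 * sqrt(105) / 15827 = 5283.11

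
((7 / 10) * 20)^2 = 196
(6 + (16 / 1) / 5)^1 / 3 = 3.07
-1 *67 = -67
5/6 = 0.83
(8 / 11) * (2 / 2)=8 / 11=0.73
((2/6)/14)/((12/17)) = 17/504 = 0.03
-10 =-10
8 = 8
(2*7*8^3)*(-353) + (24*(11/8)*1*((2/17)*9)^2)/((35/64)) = -25593340672/10115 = -2530236.35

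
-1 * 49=-49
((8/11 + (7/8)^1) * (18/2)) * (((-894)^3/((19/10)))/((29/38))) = -7105972199.81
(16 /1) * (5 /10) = 8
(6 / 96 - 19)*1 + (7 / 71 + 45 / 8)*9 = 37005 / 1136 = 32.57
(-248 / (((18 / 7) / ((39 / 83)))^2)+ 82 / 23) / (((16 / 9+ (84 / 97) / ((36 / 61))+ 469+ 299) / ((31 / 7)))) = -20220944368 / 746773228313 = -0.03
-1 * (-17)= 17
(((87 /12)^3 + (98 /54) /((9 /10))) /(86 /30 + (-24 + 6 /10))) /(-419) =29789435 /669005568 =0.04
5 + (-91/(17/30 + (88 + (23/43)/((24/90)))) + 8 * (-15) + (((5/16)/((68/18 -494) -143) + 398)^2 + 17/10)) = 158289.30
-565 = -565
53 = 53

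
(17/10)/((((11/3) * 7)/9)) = 459/770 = 0.60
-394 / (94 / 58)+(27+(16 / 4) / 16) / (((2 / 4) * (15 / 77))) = 51691 / 1410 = 36.66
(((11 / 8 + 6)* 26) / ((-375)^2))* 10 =767 / 56250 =0.01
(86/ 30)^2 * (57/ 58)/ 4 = 35131/ 17400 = 2.02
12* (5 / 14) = 4.29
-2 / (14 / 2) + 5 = 4.71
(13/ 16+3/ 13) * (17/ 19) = 3689/ 3952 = 0.93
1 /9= 0.11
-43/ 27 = -1.59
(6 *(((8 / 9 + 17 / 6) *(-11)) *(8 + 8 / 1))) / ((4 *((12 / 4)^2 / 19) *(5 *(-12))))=14003 / 405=34.58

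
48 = 48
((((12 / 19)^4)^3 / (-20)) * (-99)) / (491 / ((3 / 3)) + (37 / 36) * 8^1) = 0.00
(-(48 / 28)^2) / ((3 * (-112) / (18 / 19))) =54 / 6517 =0.01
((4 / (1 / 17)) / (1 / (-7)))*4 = -1904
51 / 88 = 0.58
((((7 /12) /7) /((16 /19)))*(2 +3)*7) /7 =95 /192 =0.49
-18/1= -18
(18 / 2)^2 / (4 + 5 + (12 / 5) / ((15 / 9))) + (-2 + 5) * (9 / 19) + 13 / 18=98207 / 9918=9.90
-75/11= -6.82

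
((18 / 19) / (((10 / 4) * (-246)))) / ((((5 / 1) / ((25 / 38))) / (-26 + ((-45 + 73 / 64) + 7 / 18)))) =40015 / 2841792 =0.01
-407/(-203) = 407/203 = 2.00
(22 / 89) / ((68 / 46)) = 253 / 1513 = 0.17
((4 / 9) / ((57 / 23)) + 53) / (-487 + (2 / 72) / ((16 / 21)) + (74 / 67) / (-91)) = -10645264448 / 97481186307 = -0.11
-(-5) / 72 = 5 / 72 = 0.07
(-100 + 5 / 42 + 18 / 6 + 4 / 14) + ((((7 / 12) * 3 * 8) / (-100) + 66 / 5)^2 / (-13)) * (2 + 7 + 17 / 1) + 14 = -5561357 / 13125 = -423.72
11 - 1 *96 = -85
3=3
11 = 11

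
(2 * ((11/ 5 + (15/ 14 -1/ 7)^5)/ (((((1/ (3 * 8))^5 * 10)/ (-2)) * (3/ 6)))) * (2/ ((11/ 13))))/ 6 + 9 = -7253159.66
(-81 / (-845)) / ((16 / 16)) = 81 / 845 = 0.10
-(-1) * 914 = 914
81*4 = 324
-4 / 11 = -0.36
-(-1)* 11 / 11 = 1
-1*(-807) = 807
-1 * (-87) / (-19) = -4.58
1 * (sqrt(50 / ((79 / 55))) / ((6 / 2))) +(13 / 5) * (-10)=-26 +5 * sqrt(8690) / 237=-24.03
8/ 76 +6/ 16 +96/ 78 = 3381/ 1976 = 1.71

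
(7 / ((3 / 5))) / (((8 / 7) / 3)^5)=47647845 / 32768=1454.10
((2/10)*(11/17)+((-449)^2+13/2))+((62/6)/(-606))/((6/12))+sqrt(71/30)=sqrt(2130)/30+31154421703/154530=201609.13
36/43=0.84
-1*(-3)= 3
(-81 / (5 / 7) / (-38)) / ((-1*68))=-567 / 12920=-0.04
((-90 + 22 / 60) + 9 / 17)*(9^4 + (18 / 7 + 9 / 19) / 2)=-26442236511 / 45220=-584746.50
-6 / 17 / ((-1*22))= 3 / 187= 0.02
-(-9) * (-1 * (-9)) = 81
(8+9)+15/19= 338/19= 17.79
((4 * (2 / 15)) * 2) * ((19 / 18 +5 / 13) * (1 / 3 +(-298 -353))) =-5262592 / 5265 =-999.54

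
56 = 56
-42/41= -1.02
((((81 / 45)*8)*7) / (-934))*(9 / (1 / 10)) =-4536 / 467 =-9.71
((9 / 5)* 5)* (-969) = -8721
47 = 47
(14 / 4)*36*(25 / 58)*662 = 1042650 / 29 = 35953.45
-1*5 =-5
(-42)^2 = 1764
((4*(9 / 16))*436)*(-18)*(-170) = 3001860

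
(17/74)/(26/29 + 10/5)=493/6216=0.08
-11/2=-5.50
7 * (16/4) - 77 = -49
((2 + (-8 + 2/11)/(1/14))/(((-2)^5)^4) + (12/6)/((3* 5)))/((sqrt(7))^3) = 11525471* sqrt(7)/4238868480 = 0.01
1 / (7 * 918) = 1 / 6426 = 0.00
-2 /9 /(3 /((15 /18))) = -5 /81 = -0.06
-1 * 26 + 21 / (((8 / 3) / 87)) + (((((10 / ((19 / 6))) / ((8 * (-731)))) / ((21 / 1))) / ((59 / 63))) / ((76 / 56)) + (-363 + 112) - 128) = 34891401609 / 124556552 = 280.12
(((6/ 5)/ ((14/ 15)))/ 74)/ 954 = 1/ 54908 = 0.00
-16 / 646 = -8 / 323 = -0.02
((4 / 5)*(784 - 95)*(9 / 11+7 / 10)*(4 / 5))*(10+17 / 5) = 61673768 / 6875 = 8970.73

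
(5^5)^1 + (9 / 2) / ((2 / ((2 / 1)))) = 6259 / 2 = 3129.50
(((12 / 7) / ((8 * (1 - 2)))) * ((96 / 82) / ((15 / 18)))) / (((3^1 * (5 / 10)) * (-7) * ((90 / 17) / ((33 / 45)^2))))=32912 / 11300625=0.00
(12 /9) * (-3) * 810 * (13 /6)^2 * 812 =-12350520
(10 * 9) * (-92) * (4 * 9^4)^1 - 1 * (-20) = -217300300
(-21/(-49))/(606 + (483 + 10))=3/7693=0.00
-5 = -5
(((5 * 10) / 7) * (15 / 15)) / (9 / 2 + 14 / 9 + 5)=900 / 1393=0.65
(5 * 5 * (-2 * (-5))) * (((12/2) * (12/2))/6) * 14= 21000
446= 446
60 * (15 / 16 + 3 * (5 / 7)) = 5175 / 28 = 184.82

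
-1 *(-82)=82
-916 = -916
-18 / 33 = -6 / 11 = -0.55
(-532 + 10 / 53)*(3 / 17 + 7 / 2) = -103625 / 53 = -1955.19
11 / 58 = 0.19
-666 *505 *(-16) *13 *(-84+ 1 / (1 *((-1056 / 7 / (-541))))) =-61880291655 / 11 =-5625481059.55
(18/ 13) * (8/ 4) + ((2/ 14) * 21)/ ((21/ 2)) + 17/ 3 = 2381/ 273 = 8.72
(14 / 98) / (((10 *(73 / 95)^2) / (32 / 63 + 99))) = 11315545 / 4700178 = 2.41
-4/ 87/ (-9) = 4/ 783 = 0.01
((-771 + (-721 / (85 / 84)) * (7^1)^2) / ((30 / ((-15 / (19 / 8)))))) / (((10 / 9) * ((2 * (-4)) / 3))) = -2535.47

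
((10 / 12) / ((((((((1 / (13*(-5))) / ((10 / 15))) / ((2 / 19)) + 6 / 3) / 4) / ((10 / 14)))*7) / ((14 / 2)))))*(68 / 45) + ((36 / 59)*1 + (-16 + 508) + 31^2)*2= 15020156882 / 5162913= 2909.24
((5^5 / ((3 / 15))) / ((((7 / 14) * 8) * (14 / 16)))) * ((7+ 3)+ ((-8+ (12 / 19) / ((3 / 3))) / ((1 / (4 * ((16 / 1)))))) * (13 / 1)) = -3634062500 / 133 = -27323778.20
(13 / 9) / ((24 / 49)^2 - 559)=-31213 / 12074247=-0.00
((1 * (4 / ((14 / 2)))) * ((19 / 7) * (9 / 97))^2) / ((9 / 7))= 12996 / 461041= 0.03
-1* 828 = -828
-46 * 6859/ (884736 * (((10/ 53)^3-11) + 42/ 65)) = 0.03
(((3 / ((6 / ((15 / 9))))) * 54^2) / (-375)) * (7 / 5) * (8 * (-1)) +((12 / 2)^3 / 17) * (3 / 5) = 170424 / 2125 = 80.20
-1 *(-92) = 92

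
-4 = -4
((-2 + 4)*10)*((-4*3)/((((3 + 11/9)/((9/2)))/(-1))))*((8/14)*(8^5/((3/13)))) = 20754709.17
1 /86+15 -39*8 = -25541 /86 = -296.99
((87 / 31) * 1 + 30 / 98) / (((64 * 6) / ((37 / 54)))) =7289 / 1312416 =0.01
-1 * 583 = -583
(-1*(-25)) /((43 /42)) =1050 /43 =24.42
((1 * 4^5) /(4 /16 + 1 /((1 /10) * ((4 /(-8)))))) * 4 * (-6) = 98304 /79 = 1244.35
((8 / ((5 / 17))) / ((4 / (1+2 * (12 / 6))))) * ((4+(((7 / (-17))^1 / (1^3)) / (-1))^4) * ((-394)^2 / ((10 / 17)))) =10446917092 / 289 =36148502.05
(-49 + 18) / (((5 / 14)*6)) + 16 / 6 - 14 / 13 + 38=25.12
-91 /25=-3.64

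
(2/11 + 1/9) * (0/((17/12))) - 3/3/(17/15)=-15/17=-0.88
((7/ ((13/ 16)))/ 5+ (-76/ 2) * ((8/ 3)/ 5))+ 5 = -2641/ 195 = -13.54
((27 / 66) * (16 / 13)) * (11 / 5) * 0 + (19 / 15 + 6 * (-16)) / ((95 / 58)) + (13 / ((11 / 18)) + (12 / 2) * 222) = 20305952 / 15675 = 1295.44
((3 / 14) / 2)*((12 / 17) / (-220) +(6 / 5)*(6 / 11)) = 261 / 3740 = 0.07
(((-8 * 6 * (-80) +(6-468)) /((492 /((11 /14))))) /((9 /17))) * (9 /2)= 105281 /2296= 45.85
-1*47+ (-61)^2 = 3674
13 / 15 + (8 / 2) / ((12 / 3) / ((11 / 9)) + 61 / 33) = 4177 / 2535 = 1.65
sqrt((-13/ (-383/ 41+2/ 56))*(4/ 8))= 0.84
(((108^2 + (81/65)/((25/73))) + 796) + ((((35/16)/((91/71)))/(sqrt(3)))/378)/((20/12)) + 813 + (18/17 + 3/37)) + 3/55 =71 * sqrt(3)/78624 + 149287658072/11243375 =13277.83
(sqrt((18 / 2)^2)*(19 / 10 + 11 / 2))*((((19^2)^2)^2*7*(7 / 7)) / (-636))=-13196228482857 / 1060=-12449272153.64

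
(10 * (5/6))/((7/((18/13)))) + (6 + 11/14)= 8.43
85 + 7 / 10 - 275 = -189.30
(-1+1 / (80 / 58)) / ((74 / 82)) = -451 / 1480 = -0.30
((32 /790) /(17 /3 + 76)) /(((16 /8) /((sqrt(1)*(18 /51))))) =0.00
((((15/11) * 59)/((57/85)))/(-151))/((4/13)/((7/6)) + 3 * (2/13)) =-2281825/2082894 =-1.10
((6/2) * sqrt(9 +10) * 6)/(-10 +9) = -18 * sqrt(19) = -78.46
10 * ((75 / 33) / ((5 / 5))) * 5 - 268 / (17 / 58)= -149734 / 187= -800.72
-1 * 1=-1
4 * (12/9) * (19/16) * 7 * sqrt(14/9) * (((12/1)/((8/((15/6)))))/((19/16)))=174.61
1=1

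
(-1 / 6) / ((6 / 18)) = -1 / 2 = -0.50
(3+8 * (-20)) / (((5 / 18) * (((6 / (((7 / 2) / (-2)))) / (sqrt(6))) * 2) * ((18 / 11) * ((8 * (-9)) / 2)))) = -12089 * sqrt(6) / 8640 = -3.43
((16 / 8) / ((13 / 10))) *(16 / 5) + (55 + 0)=779 / 13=59.92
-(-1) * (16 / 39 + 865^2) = 29180791 / 39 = 748225.41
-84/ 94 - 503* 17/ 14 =-402485/ 658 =-611.68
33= 33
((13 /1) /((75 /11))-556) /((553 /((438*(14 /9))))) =-12134644 /17775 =-682.68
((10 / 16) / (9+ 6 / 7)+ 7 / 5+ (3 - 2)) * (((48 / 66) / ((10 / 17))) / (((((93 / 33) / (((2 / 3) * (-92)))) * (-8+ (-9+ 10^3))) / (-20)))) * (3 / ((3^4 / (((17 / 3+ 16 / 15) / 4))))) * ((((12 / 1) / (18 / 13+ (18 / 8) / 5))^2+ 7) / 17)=0.25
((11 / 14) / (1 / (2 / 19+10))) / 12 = 88 / 133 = 0.66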